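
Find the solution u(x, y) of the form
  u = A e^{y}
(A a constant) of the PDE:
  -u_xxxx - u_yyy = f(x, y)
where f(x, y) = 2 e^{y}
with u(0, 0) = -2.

Substitute the ansatz u = A e^{y} into the left-hand side.
Derivatives of the ansatz:
  u_xxxx = 0
  u_yyy = A e^{y}
Term by term:
  -u_xxxx = 0
  -u_yyy = - A e^{y}
So the left-hand side equals
  - A e^{y}
This must equal f(x, y) = 2 e^{y} identically.
Matching coefficients of the independent functions:
  [e^{y}]:  - A = 2
Solving: A = -2.
Check against the point condition:
  u(0, 0) = -2  ⟹  A = -2  ✓
Hence u(x, y) = - 2 e^{y}.

Answer: u(x, y) = - 2 e^{y}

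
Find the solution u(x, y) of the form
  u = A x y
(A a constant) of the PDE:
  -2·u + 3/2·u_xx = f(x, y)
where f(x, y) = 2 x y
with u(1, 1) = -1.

Answer: u(x, y) = - x y

Derivation:
Substitute the ansatz u = A x y into the left-hand side.
Derivatives of the ansatz:
  u_xx = 0
Term by term:
  -2·u = - 2 A x y
  3/2·u_xx = 0
So the left-hand side equals
  - 2 A x y
This must equal f(x, y) = 2 x y identically.
Matching coefficients of the independent functions:
  [x y]:  - 2 A = 2
Solving: A = -1.
Check against the point condition:
  u(1, 1) = -1  ⟹  A = -1  ✓
Hence u(x, y) = - x y.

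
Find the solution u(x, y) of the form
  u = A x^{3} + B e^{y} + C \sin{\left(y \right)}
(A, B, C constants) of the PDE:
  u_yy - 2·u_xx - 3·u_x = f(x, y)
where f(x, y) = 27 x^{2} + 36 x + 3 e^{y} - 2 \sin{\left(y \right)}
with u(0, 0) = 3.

Substitute the ansatz u = A x^{3} + B e^{y} + C \sin{\left(y \right)} into the left-hand side.
Derivatives of the ansatz:
  u_yy = B e^{y} - C \sin{\left(y \right)}
  u_xx = 6 A x
  u_x = 3 A x^{2}
Term by term:
  u_yy = B e^{y} - C \sin{\left(y \right)}
  -2·u_xx = - 12 A x
  -3·u_x = - 9 A x^{2}
So the left-hand side equals
  - 9 A x^{2} - 12 A x + B e^{y} - C \sin{\left(y \right)}
This must equal f(x, y) = 27 x^{2} + 36 x + 3 e^{y} - 2 \sin{\left(y \right)} identically.
Matching coefficients of the independent functions:
  [x]:  - 12 A = 36
  [x^{2}]:  - 9 A = 27
  [e^{y}]:  B = 3
  [\sin{\left(y \right)}]:  - C = -2
Solving: A = -3, B = 3, C = 2.
Check against the point condition:
  u(0, 0) = 3  ⟹  B = 3  ✓
Hence u(x, y) = - 3 x^{3} + 3 e^{y} + 2 \sin{\left(y \right)}.

Answer: u(x, y) = - 3 x^{3} + 3 e^{y} + 2 \sin{\left(y \right)}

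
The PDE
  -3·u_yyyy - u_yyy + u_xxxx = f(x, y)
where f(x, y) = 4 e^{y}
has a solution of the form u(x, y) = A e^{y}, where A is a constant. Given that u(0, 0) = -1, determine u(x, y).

Answer: u(x, y) = - e^{y}

Derivation:
Substitute the ansatz u = A e^{y} into the left-hand side.
Derivatives of the ansatz:
  u_yyyy = A e^{y}
  u_yyy = A e^{y}
  u_xxxx = 0
Term by term:
  -3·u_yyyy = - 3 A e^{y}
  -u_yyy = - A e^{y}
  u_xxxx = 0
So the left-hand side equals
  - 4 A e^{y}
This must equal f(x, y) = 4 e^{y} identically.
Matching coefficients of the independent functions:
  [e^{y}]:  - 4 A = 4
Solving: A = -1.
Check against the point condition:
  u(0, 0) = -1  ⟹  A = -1  ✓
Hence u(x, y) = - e^{y}.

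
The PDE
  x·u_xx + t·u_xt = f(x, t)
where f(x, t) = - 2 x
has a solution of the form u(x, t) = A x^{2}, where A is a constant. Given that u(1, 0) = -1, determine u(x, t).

Substitute the ansatz u = A x^{2} into the left-hand side.
Derivatives of the ansatz:
  u_xx = 2 A
  u_xt = 0
Term by term:
  x·u_xx = 2 A x
  t·u_xt = 0
So the left-hand side equals
  2 A x
This must equal f(x, t) = - 2 x identically.
Matching coefficients of the independent functions:
  [x]:  2 A = -2
Solving: A = -1.
Check against the point condition:
  u(1, 0) = -1  ⟹  A = -1  ✓
Hence u(x, t) = - x^{2}.

Answer: u(x, t) = - x^{2}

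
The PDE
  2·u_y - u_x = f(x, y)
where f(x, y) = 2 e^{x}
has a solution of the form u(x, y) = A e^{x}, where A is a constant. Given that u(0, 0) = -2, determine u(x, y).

Substitute the ansatz u = A e^{x} into the left-hand side.
Derivatives of the ansatz:
  u_y = 0
  u_x = A e^{x}
Term by term:
  2·u_y = 0
  -u_x = - A e^{x}
So the left-hand side equals
  - A e^{x}
This must equal f(x, y) = 2 e^{x} identically.
Matching coefficients of the independent functions:
  [e^{x}]:  - A = 2
Solving: A = -2.
Check against the point condition:
  u(0, 0) = -2  ⟹  A = -2  ✓
Hence u(x, y) = - 2 e^{x}.

Answer: u(x, y) = - 2 e^{x}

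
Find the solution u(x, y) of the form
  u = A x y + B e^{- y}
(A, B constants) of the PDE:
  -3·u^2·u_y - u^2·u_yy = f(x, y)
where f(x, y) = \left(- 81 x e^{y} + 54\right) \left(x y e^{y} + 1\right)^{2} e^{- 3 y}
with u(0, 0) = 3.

Answer: u(x, y) = 3 x y + 3 e^{- y}

Derivation:
Substitute the ansatz u = A x y + B e^{- y} into the left-hand side.
Derivatives of the ansatz:
  u_y = A x - B e^{- y}
  u_yy = B e^{- y}
Term by term:
  -3·u^2·u_y = - 3 A^{3} x^{3} y^{2} + 3 A^{2} B x^{2} y^{2} e^{- y} - 6 A^{2} B x^{2} y e^{- y} + 6 A B^{2} x y e^{- 2 y} - 3 A B^{2} x e^{- 2 y} + 3 B^{3} e^{- 3 y}
  -u^2·u_yy = - A^{2} B x^{2} y^{2} e^{- y} - 2 A B^{2} x y e^{- 2 y} - B^{3} e^{- 3 y}
So the left-hand side equals
  - 3 A^{3} x^{3} y^{2} + 2 A^{2} B x^{2} y^{2} e^{- y} - 6 A^{2} B x^{2} y e^{- y} + 4 A B^{2} x y e^{- 2 y} - 3 A B^{2} x e^{- 2 y} + 2 B^{3} e^{- 3 y}
This must equal f(x, y) identically; expanded, f = - 81 x^{3} y^{2} + 54 x^{2} y^{2} e^{- y} - 162 x^{2} y e^{- y} + 108 x y e^{- 2 y} - 81 x e^{- 2 y} + 54 e^{- 3 y}.
Matching coefficients of the independent functions:
  [x e^{- 2 y}]:  - 3 A B^{2} = -81
  [x^{3} y^{2}]:  - 3 A^{3} = -81
  [x y e^{- 2 y}]:  4 A B^{2} = 108
  [x^{2} y e^{- y}]:  - 6 A^{2} B = -162
  [x^{2} y^{2} e^{- y}]:  2 A^{2} B = 54
  [e^{- 3 y}]:  2 B^{3} = 54
Solving: A = 3, B = 3.
Check against the point condition:
  u(0, 0) = 3  ⟹  B = 3  ✓
Hence u(x, y) = 3 x y + 3 e^{- y}.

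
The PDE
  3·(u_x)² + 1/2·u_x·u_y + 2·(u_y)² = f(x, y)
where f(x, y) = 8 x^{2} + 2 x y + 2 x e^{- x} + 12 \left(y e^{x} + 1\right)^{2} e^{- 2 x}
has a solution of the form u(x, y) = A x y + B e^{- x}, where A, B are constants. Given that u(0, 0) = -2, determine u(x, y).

Answer: u(x, y) = 2 x y - 2 e^{- x}

Derivation:
Substitute the ansatz u = A x y + B e^{- x} into the left-hand side.
Derivatives of the ansatz:
  u_x = A y - B e^{- x}
  u_y = A x
Term by term:
  3·(u_x)² = 3 A^{2} y^{2} - 6 A B y e^{- x} + 3 B^{2} e^{- 2 x}
  1/2·u_x·u_y = \frac{A^{2} x y}{2} - \frac{A B x e^{- x}}{2}
  2·(u_y)² = 2 A^{2} x^{2}
So the left-hand side equals
  2 A^{2} x^{2} + \frac{A^{2} x y}{2} + 3 A^{2} y^{2} - \frac{A B x e^{- x}}{2} - 6 A B y e^{- x} + 3 B^{2} e^{- 2 x}
This must equal f(x, y) identically; expanded, f = 8 x^{2} + 2 x y + 2 x e^{- x} + 12 y^{2} + 24 y e^{- x} + 12 e^{- 2 x}.
Matching coefficients of the independent functions:
  [x^{2}]:  2 A^{2} = 8
  [y^{2}]:  3 A^{2} = 12
  [x y]:  \frac{A^{2}}{2} = 2
  [x e^{- x}]:  - \frac{A B}{2} = 2
  [y e^{- x}]:  - 6 A B = 24
  [e^{- 2 x}]:  3 B^{2} = 12
These equations allow (A, B) = (-2, 2) or (2, -2).
Impose the point condition(s):
  u(0, 0) = -2  ⟹  B = -2
Only A = 2, B = -2 satisfies everything.
Hence u(x, y) = 2 x y - 2 e^{- x}.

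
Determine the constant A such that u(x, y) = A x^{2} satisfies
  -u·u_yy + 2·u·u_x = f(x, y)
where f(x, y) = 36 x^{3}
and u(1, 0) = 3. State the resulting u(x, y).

Substitute the ansatz u = A x^{2} into the left-hand side.
Derivatives of the ansatz:
  u_yy = 0
  u_x = 2 A x
Term by term:
  -u·u_yy = 0
  2·u·u_x = 4 A^{2} x^{3}
So the left-hand side equals
  4 A^{2} x^{3}
This must equal f(x, y) = 36 x^{3} identically.
Matching coefficients of the independent functions:
  [x^{3}]:  4 A^{2} = 36
These equations allow (A) = (-3) or (3).
Impose the point condition(s):
  u(1, 0) = 3  ⟹  A = 3
Only A = 3 satisfies everything.
Hence u(x, y) = 3 x^{2}.

Answer: u(x, y) = 3 x^{2}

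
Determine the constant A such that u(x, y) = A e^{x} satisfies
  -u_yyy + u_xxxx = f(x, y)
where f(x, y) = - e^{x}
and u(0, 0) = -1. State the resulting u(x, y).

Substitute the ansatz u = A e^{x} into the left-hand side.
Derivatives of the ansatz:
  u_yyy = 0
  u_xxxx = A e^{x}
Term by term:
  -u_yyy = 0
  u_xxxx = A e^{x}
So the left-hand side equals
  A e^{x}
This must equal f(x, y) = - e^{x} identically.
Matching coefficients of the independent functions:
  [e^{x}]:  A = -1
Solving: A = -1.
Check against the point condition:
  u(0, 0) = -1  ⟹  A = -1  ✓
Hence u(x, y) = - e^{x}.

Answer: u(x, y) = - e^{x}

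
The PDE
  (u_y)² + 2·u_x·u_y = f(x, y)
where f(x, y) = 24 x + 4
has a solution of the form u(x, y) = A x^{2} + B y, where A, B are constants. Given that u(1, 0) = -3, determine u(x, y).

Answer: u(x, y) = - 3 x^{2} - 2 y

Derivation:
Substitute the ansatz u = A x^{2} + B y into the left-hand side.
Derivatives of the ansatz:
  u_y = B
  u_x = 2 A x
Term by term:
  (u_y)² = B^{2}
  2·u_x·u_y = 4 A B x
So the left-hand side equals
  4 A B x + B^{2}
This must equal f(x, y) = 24 x + 4 identically.
Matching coefficients of the independent functions:
  [constant term]:  B^{2} = 4
  [x]:  4 A B = 24
These equations allow (A, B) = (-3, -2) or (3, 2).
Impose the point condition(s):
  u(1, 0) = -3  ⟹  A = -3
Only A = -3, B = -2 satisfies everything.
Hence u(x, y) = - 3 x^{2} - 2 y.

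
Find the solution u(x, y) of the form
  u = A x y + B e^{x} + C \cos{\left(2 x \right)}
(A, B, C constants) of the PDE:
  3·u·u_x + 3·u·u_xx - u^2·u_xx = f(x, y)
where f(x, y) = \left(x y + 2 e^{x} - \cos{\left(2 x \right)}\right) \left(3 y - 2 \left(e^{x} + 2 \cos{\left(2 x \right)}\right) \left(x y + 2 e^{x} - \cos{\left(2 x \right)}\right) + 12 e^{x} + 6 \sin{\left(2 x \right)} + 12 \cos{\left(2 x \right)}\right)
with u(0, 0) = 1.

Answer: u(x, y) = x y + 2 e^{x} - \cos{\left(2 x \right)}

Derivation:
Substitute the ansatz u = A x y + B e^{x} + C \cos{\left(2 x \right)} into the left-hand side.
Derivatives of the ansatz:
  u_x = A y + B e^{x} - 2 C \sin{\left(2 x \right)}
  u_xx = B e^{x} - 4 C \cos{\left(2 x \right)}
Term by term:
  3·u·u_x = 3 A^{2} x y^{2} + 3 A B x y e^{x} + 3 A B y e^{x} - 6 A C x y \sin{\left(2 x \right)} + 3 A C y \cos{\left(2 x \right)} + 3 B^{2} e^{2 x} - 6 B C e^{x} \sin{\left(2 x \right)} + 3 B C e^{x} \cos{\left(2 x \right)} - 6 C^{2} \sin{\left(2 x \right)} \cos{\left(2 x \right)}
  3·u·u_xx = 3 A B x y e^{x} - 12 A C x y \cos{\left(2 x \right)} + 3 B^{2} e^{2 x} - 9 B C e^{x} \cos{\left(2 x \right)} - 12 C^{2} \cos^{2}{\left(2 x \right)}
  -u^2·u_xx = - A^{2} B x^{2} y^{2} e^{x} + 4 A^{2} C x^{2} y^{2} \cos{\left(2 x \right)} - 2 A B^{2} x y e^{2 x} + 6 A B C x y e^{x} \cos{\left(2 x \right)} + 8 A C^{2} x y \cos^{2}{\left(2 x \right)} - B^{3} e^{3 x} + 2 B^{2} C e^{2 x} \cos{\left(2 x \right)} + 7 B C^{2} e^{x} \cos^{2}{\left(2 x \right)} + 4 C^{3} \cos^{3}{\left(2 x \right)}
So the left-hand side equals
  - A^{2} B x^{2} y^{2} e^{x} + 4 A^{2} C x^{2} y^{2} \cos{\left(2 x \right)} + 3 A^{2} x y^{2} - 2 A B^{2} x y e^{2 x} + 6 A B C x y e^{x} \cos{\left(2 x \right)} + 6 A B x y e^{x} + 3 A B y e^{x} + 8 A C^{2} x y \cos^{2}{\left(2 x \right)} - 6 A C x y \sin{\left(2 x \right)} - 12 A C x y \cos{\left(2 x \right)} + 3 A C y \cos{\left(2 x \right)} - B^{3} e^{3 x} + 2 B^{2} C e^{2 x} \cos{\left(2 x \right)} + 6 B^{2} e^{2 x} + 7 B C^{2} e^{x} \cos^{2}{\left(2 x \right)} - 6 B C e^{x} \sin{\left(2 x \right)} - 6 B C e^{x} \cos{\left(2 x \right)} + 4 C^{3} \cos^{3}{\left(2 x \right)} - 6 C^{2} \sin{\left(2 x \right)} \cos{\left(2 x \right)} - 12 C^{2} \cos^{2}{\left(2 x \right)}
This must equal f(x, y) identically; expanded, f = - 2 x^{2} y^{2} e^{x} - 4 x^{2} y^{2} \cos{\left(2 x \right)} + 3 x y^{2} - 8 x y e^{2 x} - 12 x y e^{x} \cos{\left(2 x \right)} + 12 x y e^{x} + 6 x y \sin{\left(2 x \right)} + 8 x y \cos^{2}{\left(2 x \right)} + 12 x y \cos{\left(2 x \right)} + 6 y e^{x} - 3 y \cos{\left(2 x \right)} - 8 e^{3 x} - 8 e^{2 x} \cos{\left(2 x \right)} + 24 e^{2 x} + 12 e^{x} \sin{\left(2 x \right)} + 14 e^{x} \cos^{2}{\left(2 x \right)} + 12 e^{x} \cos{\left(2 x \right)} - 6 \sin{\left(2 x \right)} \cos{\left(2 x \right)} - 4 \cos^{3}{\left(2 x \right)} - 12 \cos^{2}{\left(2 x \right)}.
Matching coefficients of the independent functions:
(each divided by its leading coefficient; functions giving the same equation are listed together)
  [x y^{2}]:  A^{2} - 1 = 0
  [y e^{x}, x y e^{x}]:  A B - 2 = 0
  [y \cos{\left(2 x \right)}, x y \sin{\left(2 x \right)}, x y \cos{\left(2 x \right)}]:  A C + 1 = 0
  [e^{x} \sin{\left(2 x \right)}, e^{x} \cos{\left(2 x \right)}]:  B C + 2 = 0
  [e^{x} \cos^{2}{\left(2 x \right)}]:  B C^{2} - 2 = 0
  [e^{2 x} \cos{\left(2 x \right)}]:  B^{2} C + 4 = 0
  [\sin{\left(2 x \right)} \cos{\left(2 x \right)}, \cos^{2}{\left(2 x \right)}]:  C^{2} - 1 = 0
  [x y e^{2 x}]:  A B^{2} - 4 = 0
  [x y \cos^{2}{\left(2 x \right)}]:  A C^{2} - 1 = 0
  [x^{2} y^{2} e^{x}]:  A^{2} B - 2 = 0
  [x^{2} y^{2} \cos{\left(2 x \right)}]:  A^{2} C + 1 = 0
  [x y e^{x} \cos{\left(2 x \right)}]:  A B C + 2 = 0
  [e^{2 x}]:  B^{2} - 4 = 0
  [e^{3 x}]:  B^{3} - 8 = 0
  [\cos^{3}{\left(2 x \right)}]:  C^{3} + 1 = 0
Solving: A = 1, B = 2, C = -1.
Check against the point condition:
  u(0, 0) = 1  ⟹  B + C = 1  ✓
Hence u(x, y) = x y + 2 e^{x} - \cos{\left(2 x \right)}.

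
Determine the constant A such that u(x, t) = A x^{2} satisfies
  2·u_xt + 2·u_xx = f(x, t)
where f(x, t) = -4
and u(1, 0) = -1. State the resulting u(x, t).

Answer: u(x, t) = - x^{2}

Derivation:
Substitute the ansatz u = A x^{2} into the left-hand side.
Derivatives of the ansatz:
  u_xt = 0
  u_xx = 2 A
Term by term:
  2·u_xt = 0
  2·u_xx = 4 A
So the left-hand side equals
  4 A
This must equal f(x, t) = -4 identically.
Matching coefficients of the independent functions:
  [constant term]:  4 A = -4
Solving: A = -1.
Check against the point condition:
  u(1, 0) = -1  ⟹  A = -1  ✓
Hence u(x, t) = - x^{2}.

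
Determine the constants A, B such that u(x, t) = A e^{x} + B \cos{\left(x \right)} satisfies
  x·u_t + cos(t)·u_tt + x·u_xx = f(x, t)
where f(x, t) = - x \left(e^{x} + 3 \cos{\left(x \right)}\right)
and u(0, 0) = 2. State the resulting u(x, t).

Substitute the ansatz u = A e^{x} + B \cos{\left(x \right)} into the left-hand side.
Derivatives of the ansatz:
  u_t = 0
  u_tt = 0
  u_xx = A e^{x} - B \cos{\left(x \right)}
Term by term:
  x·u_t = 0
  cos(t)·u_tt = 0
  x·u_xx = A x e^{x} - B x \cos{\left(x \right)}
So the left-hand side equals
  A x e^{x} - B x \cos{\left(x \right)}
This must equal f(x, t) = - x \left(e^{x} + 3 \cos{\left(x \right)}\right) identically.
Matching coefficients of the independent functions:
  [x e^{x}]:  A = -1
  [x \cos{\left(x \right)}]:  - B = -3
Solving: A = -1, B = 3.
Check against the point condition:
  u(0, 0) = 2  ⟹  A + B = 2  ✓
Hence u(x, t) = - e^{x} + 3 \cos{\left(x \right)}.

Answer: u(x, t) = - e^{x} + 3 \cos{\left(x \right)}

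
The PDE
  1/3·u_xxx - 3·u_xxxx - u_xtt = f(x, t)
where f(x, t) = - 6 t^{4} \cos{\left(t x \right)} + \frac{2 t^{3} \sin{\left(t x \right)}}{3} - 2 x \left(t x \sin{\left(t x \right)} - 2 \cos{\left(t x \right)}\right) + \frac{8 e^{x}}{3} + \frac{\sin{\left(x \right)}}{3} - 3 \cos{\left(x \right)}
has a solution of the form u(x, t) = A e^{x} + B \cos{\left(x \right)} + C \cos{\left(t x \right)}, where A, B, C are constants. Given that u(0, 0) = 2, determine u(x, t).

Substitute the ansatz u = A e^{x} + B \cos{\left(x \right)} + C \cos{\left(t x \right)} into the left-hand side.
Derivatives of the ansatz:
  u_xxx = A e^{x} + B \sin{\left(x \right)} + C t^{3} \sin{\left(t x \right)}
  u_xxxx = A e^{x} + B \cos{\left(x \right)} + C t^{4} \cos{\left(t x \right)}
  u_xtt = C t x^{2} \sin{\left(t x \right)} - 2 C x \cos{\left(t x \right)}
Term by term:
  1/3·u_xxx = \frac{A e^{x}}{3} + \frac{B \sin{\left(x \right)}}{3} + \frac{C t^{3} \sin{\left(t x \right)}}{3}
  -3·u_xxxx = - 3 A e^{x} - 3 B \cos{\left(x \right)} - 3 C t^{4} \cos{\left(t x \right)}
  -u_xtt = - C t x^{2} \sin{\left(t x \right)} + 2 C x \cos{\left(t x \right)}
So the left-hand side equals
  - \frac{8 A e^{x}}{3} + \frac{B \sin{\left(x \right)}}{3} - 3 B \cos{\left(x \right)} - 3 C t^{4} \cos{\left(t x \right)} + \frac{C t^{3} \sin{\left(t x \right)}}{3} - C t x^{2} \sin{\left(t x \right)} + 2 C x \cos{\left(t x \right)}
This must equal f(x, t) identically; expanded, f = - 6 t^{4} \cos{\left(t x \right)} + \frac{2 t^{3} \sin{\left(t x \right)}}{3} - 2 t x^{2} \sin{\left(t x \right)} + 4 x \cos{\left(t x \right)} + \frac{8 e^{x}}{3} + \frac{\sin{\left(x \right)}}{3} - 3 \cos{\left(x \right)}.
Matching coefficients of the independent functions:
  [t^{3} \sin{\left(t x \right)}]:  \frac{C}{3} = \frac{2}{3}
  [t^{4} \cos{\left(t x \right)}]:  - 3 C = -6
  [x \cos{\left(t x \right)}]:  2 C = 4
  [t x^{2} \sin{\left(t x \right)}]:  - C = -2
  [e^{x}]:  - \frac{8 A}{3} = \frac{8}{3}
  [\sin{\left(x \right)}]:  \frac{B}{3} = \frac{1}{3}
  [\cos{\left(x \right)}]:  - 3 B = -3
Solving: A = -1, B = 1, C = 2.
Check against the point condition:
  u(0, 0) = 2  ⟹  A + B + C = 2  ✓
Hence u(x, t) = - e^{x} + \cos{\left(x \right)} + 2 \cos{\left(t x \right)}.

Answer: u(x, t) = - e^{x} + \cos{\left(x \right)} + 2 \cos{\left(t x \right)}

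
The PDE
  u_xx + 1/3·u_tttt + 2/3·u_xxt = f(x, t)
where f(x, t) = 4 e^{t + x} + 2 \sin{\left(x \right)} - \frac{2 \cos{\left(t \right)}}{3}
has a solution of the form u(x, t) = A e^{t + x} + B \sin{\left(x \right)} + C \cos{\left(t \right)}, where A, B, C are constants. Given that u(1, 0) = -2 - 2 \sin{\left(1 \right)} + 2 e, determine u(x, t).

Answer: u(x, t) = 2 e^{t + x} - 2 \sin{\left(x \right)} - 2 \cos{\left(t \right)}

Derivation:
Substitute the ansatz u = A e^{t + x} + B \sin{\left(x \right)} + C \cos{\left(t \right)} into the left-hand side.
Derivatives of the ansatz:
  u_xx = A e^{t} e^{x} - B \sin{\left(x \right)}
  u_tttt = A e^{t} e^{x} + C \cos{\left(t \right)}
  u_xxt = A e^{t} e^{x}
Term by term:
  u_xx = A e^{t} e^{x} - B \sin{\left(x \right)}
  1/3·u_tttt = \frac{A e^{t} e^{x}}{3} + \frac{C \cos{\left(t \right)}}{3}
  2/3·u_xxt = \frac{2 A e^{t} e^{x}}{3}
So the left-hand side equals
  2 A e^{t} e^{x} - B \sin{\left(x \right)} + \frac{C \cos{\left(t \right)}}{3}
This must equal f(x, t) identically; expanded, f = 4 e^{t} e^{x} + 2 \sin{\left(x \right)} - \frac{2 \cos{\left(t \right)}}{3}.
Matching coefficients of the independent functions:
  [e^{t} e^{x}]:  2 A = 4
  [\sin{\left(x \right)}]:  - B = 2
  [\cos{\left(t \right)}]:  \frac{C}{3} = - \frac{2}{3}
Solving: A = 2, B = -2, C = -2.
Check against the point condition:
  u(1, 0) = -2 - 2 \sin{\left(1 \right)} + 2 e  ⟹  e A + B \sin{\left(1 \right)} + C = -2 - 2 \sin{\left(1 \right)} + 2 e  ✓
Hence u(x, t) = 2 e^{t + x} - 2 \sin{\left(x \right)} - 2 \cos{\left(t \right)}.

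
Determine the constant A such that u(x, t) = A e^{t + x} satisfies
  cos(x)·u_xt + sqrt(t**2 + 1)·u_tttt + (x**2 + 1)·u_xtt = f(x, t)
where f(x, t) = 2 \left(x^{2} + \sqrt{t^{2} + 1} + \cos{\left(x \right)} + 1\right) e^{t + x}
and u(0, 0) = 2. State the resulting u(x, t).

Substitute the ansatz u = A e^{t + x} into the left-hand side.
Derivatives of the ansatz:
  u_xt = A e^{t} e^{x}
  u_tttt = A e^{t} e^{x}
  u_xtt = A e^{t} e^{x}
Term by term:
  cos(x)·u_xt = A e^{t} e^{x} \cos{\left(x \right)}
  sqrt(t**2 + 1)·u_tttt = A \sqrt{t^{2} + 1} e^{t} e^{x}
  (x**2 + 1)·u_xtt = A x^{2} e^{t} e^{x} + A e^{t} e^{x}
So the left-hand side equals
  A x^{2} e^{t} e^{x} + A \sqrt{t^{2} + 1} e^{t} e^{x} + A e^{t} e^{x} \cos{\left(x \right)} + A e^{t} e^{x}
This must equal f(x, t) identically; expanded, f = 2 x^{2} e^{t} e^{x} + 2 \sqrt{t^{2} + 1} e^{t} e^{x} + 2 e^{t} e^{x} \cos{\left(x \right)} + 2 e^{t} e^{x}.
Matching coefficients of the independent functions:
  [e^{t} e^{x}, x^{2} e^{t} e^{x}, \sqrt{t^{2} + 1} e^{t} e^{x}, e^{t} e^{x} \cos{\left(x \right)}]:  A = 2
Solving: A = 2.
Check against the point condition:
  u(0, 0) = 2  ⟹  A = 2  ✓
Hence u(x, t) = 2 e^{t + x}.

Answer: u(x, t) = 2 e^{t + x}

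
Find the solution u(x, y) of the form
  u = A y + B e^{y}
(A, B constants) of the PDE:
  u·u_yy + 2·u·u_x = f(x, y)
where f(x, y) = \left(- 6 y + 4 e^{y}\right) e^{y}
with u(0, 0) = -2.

Substitute the ansatz u = A y + B e^{y} into the left-hand side.
Derivatives of the ansatz:
  u_yy = B e^{y}
  u_x = 0
Term by term:
  u·u_yy = A B y e^{y} + B^{2} e^{2 y}
  2·u·u_x = 0
So the left-hand side equals
  A B y e^{y} + B^{2} e^{2 y}
This must equal f(x, y) = \left(- 6 y + 4 e^{y}\right) e^{y} identically.
Matching coefficients of the independent functions:
  [y e^{y}]:  A B = -6
  [e^{2 y}]:  B^{2} = 4
These equations allow (A, B) = (-3, 2) or (3, -2).
Impose the point condition(s):
  u(0, 0) = -2  ⟹  B = -2
Only A = 3, B = -2 satisfies everything.
Hence u(x, y) = 3 y - 2 e^{y}.

Answer: u(x, y) = 3 y - 2 e^{y}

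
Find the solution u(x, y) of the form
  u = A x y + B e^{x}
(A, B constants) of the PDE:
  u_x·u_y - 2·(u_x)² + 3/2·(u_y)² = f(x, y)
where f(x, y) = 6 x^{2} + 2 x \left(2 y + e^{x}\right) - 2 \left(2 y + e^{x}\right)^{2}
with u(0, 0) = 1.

Substitute the ansatz u = A x y + B e^{x} into the left-hand side.
Derivatives of the ansatz:
  u_x = A y + B e^{x}
  u_y = A x
Term by term:
  u_x·u_y = A^{2} x y + A B x e^{x}
  -2·(u_x)² = - 2 A^{2} y^{2} - 4 A B y e^{x} - 2 B^{2} e^{2 x}
  3/2·(u_y)² = \frac{3 A^{2} x^{2}}{2}
So the left-hand side equals
  \frac{3 A^{2} x^{2}}{2} + A^{2} x y - 2 A^{2} y^{2} + A B x e^{x} - 4 A B y e^{x} - 2 B^{2} e^{2 x}
This must equal f(x, y) identically; expanded, f = 6 x^{2} + 4 x y + 2 x e^{x} - 8 y^{2} - 8 y e^{x} - 2 e^{2 x}.
Matching coefficients of the independent functions:
  [x^{2}]:  \frac{3 A^{2}}{2} = 6
  [y^{2}]:  - 2 A^{2} = -8
  [x y]:  A^{2} = 4
  [x e^{x}]:  A B = 2
  [y e^{x}]:  - 4 A B = -8
  [e^{2 x}]:  - 2 B^{2} = -2
These equations allow (A, B) = (-2, -1) or (2, 1).
Impose the point condition(s):
  u(0, 0) = 1  ⟹  B = 1
Only A = 2, B = 1 satisfies everything.
Hence u(x, y) = 2 x y + e^{x}.

Answer: u(x, y) = 2 x y + e^{x}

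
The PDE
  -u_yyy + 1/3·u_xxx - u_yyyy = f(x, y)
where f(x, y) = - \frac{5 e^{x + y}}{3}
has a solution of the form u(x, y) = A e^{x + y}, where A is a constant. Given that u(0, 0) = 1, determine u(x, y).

Substitute the ansatz u = A e^{x + y} into the left-hand side.
Derivatives of the ansatz:
  u_yyy = A e^{x} e^{y}
  u_xxx = A e^{x} e^{y}
  u_yyyy = A e^{x} e^{y}
Term by term:
  -u_yyy = - A e^{x} e^{y}
  1/3·u_xxx = \frac{A e^{x} e^{y}}{3}
  -u_yyyy = - A e^{x} e^{y}
So the left-hand side equals
  - \frac{5 A e^{x} e^{y}}{3}
This must equal f(x, y) identically; expanded, f = - \frac{5 e^{x} e^{y}}{3}.
Matching coefficients of the independent functions:
  [e^{x} e^{y}]:  - \frac{5 A}{3} = - \frac{5}{3}
Solving: A = 1.
Check against the point condition:
  u(0, 0) = 1  ⟹  A = 1  ✓
Hence u(x, y) = e^{x + y}.

Answer: u(x, y) = e^{x + y}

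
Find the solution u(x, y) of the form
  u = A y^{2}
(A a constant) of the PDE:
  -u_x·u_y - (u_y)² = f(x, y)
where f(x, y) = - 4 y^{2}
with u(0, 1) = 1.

Answer: u(x, y) = y^{2}

Derivation:
Substitute the ansatz u = A y^{2} into the left-hand side.
Derivatives of the ansatz:
  u_x = 0
  u_y = 2 A y
Term by term:
  -u_x·u_y = 0
  -(u_y)² = - 4 A^{2} y^{2}
So the left-hand side equals
  - 4 A^{2} y^{2}
This must equal f(x, y) = - 4 y^{2} identically.
Matching coefficients of the independent functions:
  [y^{2}]:  - 4 A^{2} = -4
These equations allow (A) = (-1) or (1).
Impose the point condition(s):
  u(0, 1) = 1  ⟹  A = 1
Only A = 1 satisfies everything.
Hence u(x, y) = y^{2}.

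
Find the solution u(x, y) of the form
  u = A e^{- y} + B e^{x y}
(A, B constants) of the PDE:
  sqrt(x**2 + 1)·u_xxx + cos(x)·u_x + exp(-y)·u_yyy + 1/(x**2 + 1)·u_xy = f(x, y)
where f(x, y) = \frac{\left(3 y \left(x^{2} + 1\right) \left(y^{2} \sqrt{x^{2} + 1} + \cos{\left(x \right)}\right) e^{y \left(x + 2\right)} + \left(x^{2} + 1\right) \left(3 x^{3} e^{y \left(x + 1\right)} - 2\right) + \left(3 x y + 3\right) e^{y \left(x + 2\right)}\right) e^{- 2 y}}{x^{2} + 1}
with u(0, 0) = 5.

Substitute the ansatz u = A e^{- y} + B e^{x y} into the left-hand side.
Derivatives of the ansatz:
  u_xxx = B y^{3} e^{x y}
  u_x = B y e^{x y}
  u_yyy = - A e^{- y} + B x^{3} e^{x y}
  u_xy = B x y e^{x y} + B e^{x y}
Term by term:
  sqrt(x**2 + 1)·u_xxx = B y^{3} \sqrt{x^{2} + 1} e^{x y}
  cos(x)·u_x = B y e^{x y} \cos{\left(x \right)}
  exp(-y)·u_yyy = - A e^{- 2 y} + B x^{3} e^{- y} e^{x y}
  1/(x**2 + 1)·u_xy = \frac{B x y e^{x y}}{x^{2} + 1} + \frac{B e^{x y}}{x^{2} + 1}
So the left-hand side equals
  - A e^{- 2 y} + B x^{3} e^{- y} e^{x y} + \frac{B x y e^{x y}}{x^{2} + 1} + B y^{3} \sqrt{x^{2} + 1} e^{x y} + B y e^{x y} \cos{\left(x \right)} + \frac{B e^{x y}}{x^{2} + 1}
This must equal f(x, y) identically; expanded, f = 3 x^{3} e^{- y} e^{x y} + \frac{3 x y e^{x y}}{x^{2} + 1} + 3 y^{3} \sqrt{x^{2} + 1} e^{x y} + 3 y e^{x y} \cos{\left(x \right)} - 2 e^{- 2 y} + \frac{3 e^{x y}}{x^{2} + 1}.
Matching coefficients of the independent functions:
  [\frac{e^{x y}}{x^{2} + 1}, x^{3} e^{- y} e^{x y}, y e^{x y} \cos{\left(x \right)}, y^{3} \sqrt{x^{2} + 1} e^{x y}, …]:  B = 3
  [e^{- 2 y}]:  - A = -2
Solving: A = 2, B = 3.
Check against the point condition:
  u(0, 0) = 5  ⟹  A + B = 5  ✓
Hence u(x, y) = 3 e^{x y} + 2 e^{- y}.

Answer: u(x, y) = 3 e^{x y} + 2 e^{- y}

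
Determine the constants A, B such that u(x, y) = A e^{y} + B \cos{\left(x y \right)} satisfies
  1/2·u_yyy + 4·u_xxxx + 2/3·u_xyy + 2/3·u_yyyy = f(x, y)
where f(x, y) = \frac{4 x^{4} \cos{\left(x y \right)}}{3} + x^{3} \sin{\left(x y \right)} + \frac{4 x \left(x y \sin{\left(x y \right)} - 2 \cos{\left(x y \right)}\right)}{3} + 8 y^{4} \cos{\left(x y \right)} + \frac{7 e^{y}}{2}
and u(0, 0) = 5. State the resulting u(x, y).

Substitute the ansatz u = A e^{y} + B \cos{\left(x y \right)} into the left-hand side.
Derivatives of the ansatz:
  u_yyy = A e^{y} + B x^{3} \sin{\left(x y \right)}
  u_xxxx = B y^{4} \cos{\left(x y \right)}
  u_xyy = B x^{2} y \sin{\left(x y \right)} - 2 B x \cos{\left(x y \right)}
  u_yyyy = A e^{y} + B x^{4} \cos{\left(x y \right)}
Term by term:
  1/2·u_yyy = \frac{A e^{y}}{2} + \frac{B x^{3} \sin{\left(x y \right)}}{2}
  4·u_xxxx = 4 B y^{4} \cos{\left(x y \right)}
  2/3·u_xyy = \frac{2 B x^{2} y \sin{\left(x y \right)}}{3} - \frac{4 B x \cos{\left(x y \right)}}{3}
  2/3·u_yyyy = \frac{2 A e^{y}}{3} + \frac{2 B x^{4} \cos{\left(x y \right)}}{3}
So the left-hand side equals
  \frac{7 A e^{y}}{6} + \frac{2 B x^{4} \cos{\left(x y \right)}}{3} + \frac{B x^{3} \sin{\left(x y \right)}}{2} + \frac{2 B x^{2} y \sin{\left(x y \right)}}{3} - \frac{4 B x \cos{\left(x y \right)}}{3} + 4 B y^{4} \cos{\left(x y \right)}
This must equal f(x, y) identically; expanded, f = \frac{4 x^{4} \cos{\left(x y \right)}}{3} + x^{3} \sin{\left(x y \right)} + \frac{4 x^{2} y \sin{\left(x y \right)}}{3} - \frac{8 x \cos{\left(x y \right)}}{3} + 8 y^{4} \cos{\left(x y \right)} + \frac{7 e^{y}}{2}.
Matching coefficients of the independent functions:
  [x \cos{\left(x y \right)}]:  - \frac{4 B}{3} = - \frac{8}{3}
  [x^{3} \sin{\left(x y \right)}]:  \frac{B}{2} = 1
  [x^{4} \cos{\left(x y \right)}, x^{2} y \sin{\left(x y \right)}]:  \frac{2 B}{3} = \frac{4}{3}
  [y^{4} \cos{\left(x y \right)}]:  4 B = 8
  [e^{y}]:  \frac{7 A}{6} = \frac{7}{2}
Solving: A = 3, B = 2.
Check against the point condition:
  u(0, 0) = 5  ⟹  A + B = 5  ✓
Hence u(x, y) = 3 e^{y} + 2 \cos{\left(x y \right)}.

Answer: u(x, y) = 3 e^{y} + 2 \cos{\left(x y \right)}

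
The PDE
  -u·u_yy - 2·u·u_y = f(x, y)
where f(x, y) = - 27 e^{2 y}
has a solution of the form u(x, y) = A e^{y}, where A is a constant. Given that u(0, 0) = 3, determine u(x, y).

Substitute the ansatz u = A e^{y} into the left-hand side.
Derivatives of the ansatz:
  u_yy = A e^{y}
  u_y = A e^{y}
Term by term:
  -u·u_yy = - A^{2} e^{2 y}
  -2·u·u_y = - 2 A^{2} e^{2 y}
So the left-hand side equals
  - 3 A^{2} e^{2 y}
This must equal f(x, y) = - 27 e^{2 y} identically.
Matching coefficients of the independent functions:
  [e^{2 y}]:  - 3 A^{2} = -27
These equations allow (A) = (-3) or (3).
Impose the point condition(s):
  u(0, 0) = 3  ⟹  A = 3
Only A = 3 satisfies everything.
Hence u(x, y) = 3 e^{y}.

Answer: u(x, y) = 3 e^{y}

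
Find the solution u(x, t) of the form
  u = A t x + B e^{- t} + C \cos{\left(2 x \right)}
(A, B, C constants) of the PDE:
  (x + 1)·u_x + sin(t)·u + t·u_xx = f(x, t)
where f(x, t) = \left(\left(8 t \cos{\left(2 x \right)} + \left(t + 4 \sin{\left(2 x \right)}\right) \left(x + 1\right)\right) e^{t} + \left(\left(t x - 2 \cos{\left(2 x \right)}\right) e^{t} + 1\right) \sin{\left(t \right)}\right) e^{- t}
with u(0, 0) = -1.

Substitute the ansatz u = A t x + B e^{- t} + C \cos{\left(2 x \right)} into the left-hand side.
Derivatives of the ansatz:
  u_x = A t - 2 C \sin{\left(2 x \right)}
  u_xx = - 4 C \cos{\left(2 x \right)}
Term by term:
  (x + 1)·u_x = A t x + A t - 2 C x \sin{\left(2 x \right)} - 2 C \sin{\left(2 x \right)}
  sin(t)·u = A t x \sin{\left(t \right)} + B e^{- t} \sin{\left(t \right)} + C \sin{\left(t \right)} \cos{\left(2 x \right)}
  t·u_xx = - 4 C t \cos{\left(2 x \right)}
So the left-hand side equals
  A t x \sin{\left(t \right)} + A t x + A t + B e^{- t} \sin{\left(t \right)} - 4 C t \cos{\left(2 x \right)} - 2 C x \sin{\left(2 x \right)} + C \sin{\left(t \right)} \cos{\left(2 x \right)} - 2 C \sin{\left(2 x \right)}
This must equal f(x, t) identically; expanded, f = t x \sin{\left(t \right)} + t x + 8 t \cos{\left(2 x \right)} + t + 4 x \sin{\left(2 x \right)} - 2 \sin{\left(t \right)} \cos{\left(2 x \right)} + 4 \sin{\left(2 x \right)} + e^{- t} \sin{\left(t \right)}.
Matching coefficients of the independent functions:
  [t, t x, t x \sin{\left(t \right)}]:  A = 1
  [t \cos{\left(2 x \right)}]:  - 4 C = 8
  [x \sin{\left(2 x \right)}, \sin{\left(2 x \right)}]:  - 2 C = 4
  [e^{- t} \sin{\left(t \right)}]:  B = 1
  [\sin{\left(t \right)} \cos{\left(2 x \right)}]:  C = -2
Solving: A = 1, B = 1, C = -2.
Check against the point condition:
  u(0, 0) = -1  ⟹  B + C = -1  ✓
Hence u(x, t) = t x - 2 \cos{\left(2 x \right)} + e^{- t}.

Answer: u(x, t) = t x - 2 \cos{\left(2 x \right)} + e^{- t}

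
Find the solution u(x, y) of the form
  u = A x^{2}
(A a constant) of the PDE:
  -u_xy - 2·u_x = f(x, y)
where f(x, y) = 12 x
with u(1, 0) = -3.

Substitute the ansatz u = A x^{2} into the left-hand side.
Derivatives of the ansatz:
  u_xy = 0
  u_x = 2 A x
Term by term:
  -u_xy = 0
  -2·u_x = - 4 A x
So the left-hand side equals
  - 4 A x
This must equal f(x, y) = 12 x identically.
Matching coefficients of the independent functions:
  [x]:  - 4 A = 12
Solving: A = -3.
Check against the point condition:
  u(1, 0) = -3  ⟹  A = -3  ✓
Hence u(x, y) = - 3 x^{2}.

Answer: u(x, y) = - 3 x^{2}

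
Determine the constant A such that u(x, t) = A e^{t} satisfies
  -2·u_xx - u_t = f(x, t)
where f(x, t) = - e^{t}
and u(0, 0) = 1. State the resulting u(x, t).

Substitute the ansatz u = A e^{t} into the left-hand side.
Derivatives of the ansatz:
  u_xx = 0
  u_t = A e^{t}
Term by term:
  -2·u_xx = 0
  -u_t = - A e^{t}
So the left-hand side equals
  - A e^{t}
This must equal f(x, t) = - e^{t} identically.
Matching coefficients of the independent functions:
  [e^{t}]:  - A = -1
Solving: A = 1.
Check against the point condition:
  u(0, 0) = 1  ⟹  A = 1  ✓
Hence u(x, t) = e^{t}.

Answer: u(x, t) = e^{t}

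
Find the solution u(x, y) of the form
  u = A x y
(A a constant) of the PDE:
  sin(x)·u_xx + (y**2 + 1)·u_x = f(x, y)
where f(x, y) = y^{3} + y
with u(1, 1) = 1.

Answer: u(x, y) = x y

Derivation:
Substitute the ansatz u = A x y into the left-hand side.
Derivatives of the ansatz:
  u_xx = 0
  u_x = A y
Term by term:
  sin(x)·u_xx = 0
  (y**2 + 1)·u_x = A y^{3} + A y
So the left-hand side equals
  A y^{3} + A y
This must equal f(x, y) = y^{3} + y identically.
Matching coefficients of the independent functions:
  [y, y^{3}]:  A = 1
Solving: A = 1.
Check against the point condition:
  u(1, 1) = 1  ⟹  A = 1  ✓
Hence u(x, y) = x y.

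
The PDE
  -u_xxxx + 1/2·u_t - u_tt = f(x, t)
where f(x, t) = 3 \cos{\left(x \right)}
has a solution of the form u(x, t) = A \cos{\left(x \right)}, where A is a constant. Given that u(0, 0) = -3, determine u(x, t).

Answer: u(x, t) = - 3 \cos{\left(x \right)}

Derivation:
Substitute the ansatz u = A \cos{\left(x \right)} into the left-hand side.
Derivatives of the ansatz:
  u_xxxx = A \cos{\left(x \right)}
  u_t = 0
  u_tt = 0
Term by term:
  -u_xxxx = - A \cos{\left(x \right)}
  1/2·u_t = 0
  -u_tt = 0
So the left-hand side equals
  - A \cos{\left(x \right)}
This must equal f(x, t) = 3 \cos{\left(x \right)} identically.
Matching coefficients of the independent functions:
  [\cos{\left(x \right)}]:  - A = 3
Solving: A = -3.
Check against the point condition:
  u(0, 0) = -3  ⟹  A = -3  ✓
Hence u(x, t) = - 3 \cos{\left(x \right)}.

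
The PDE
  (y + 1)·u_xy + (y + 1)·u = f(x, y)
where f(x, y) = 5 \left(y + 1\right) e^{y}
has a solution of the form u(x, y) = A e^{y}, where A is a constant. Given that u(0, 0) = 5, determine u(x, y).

Substitute the ansatz u = A e^{y} into the left-hand side.
Derivatives of the ansatz:
  u_xy = 0
Term by term:
  (y + 1)·u_xy = 0
  (y + 1)·u = A y e^{y} + A e^{y}
So the left-hand side equals
  A y e^{y} + A e^{y}
This must equal f(x, y) identically; expanded, f = 5 y e^{y} + 5 e^{y}.
Matching coefficients of the independent functions:
  [y e^{y}, e^{y}]:  A = 5
Solving: A = 5.
Check against the point condition:
  u(0, 0) = 5  ⟹  A = 5  ✓
Hence u(x, y) = 5 e^{y}.

Answer: u(x, y) = 5 e^{y}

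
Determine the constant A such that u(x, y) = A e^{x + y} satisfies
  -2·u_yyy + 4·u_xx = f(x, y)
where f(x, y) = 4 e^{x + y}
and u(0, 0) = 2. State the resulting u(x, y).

Substitute the ansatz u = A e^{x + y} into the left-hand side.
Derivatives of the ansatz:
  u_yyy = A e^{x} e^{y}
  u_xx = A e^{x} e^{y}
Term by term:
  -2·u_yyy = - 2 A e^{x} e^{y}
  4·u_xx = 4 A e^{x} e^{y}
So the left-hand side equals
  2 A e^{x} e^{y}
This must equal f(x, y) identically; expanded, f = 4 e^{x} e^{y}.
Matching coefficients of the independent functions:
  [e^{x} e^{y}]:  2 A = 4
Solving: A = 2.
Check against the point condition:
  u(0, 0) = 2  ⟹  A = 2  ✓
Hence u(x, y) = 2 e^{x + y}.

Answer: u(x, y) = 2 e^{x + y}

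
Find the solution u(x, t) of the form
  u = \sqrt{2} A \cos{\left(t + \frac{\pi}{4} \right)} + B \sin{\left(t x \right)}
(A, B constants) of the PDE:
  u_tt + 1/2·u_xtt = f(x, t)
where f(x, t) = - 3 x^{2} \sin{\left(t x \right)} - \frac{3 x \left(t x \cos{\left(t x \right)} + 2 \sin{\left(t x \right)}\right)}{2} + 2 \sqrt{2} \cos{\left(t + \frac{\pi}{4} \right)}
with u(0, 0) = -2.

Substitute the ansatz u = \sqrt{2} A \cos{\left(t + \frac{\pi}{4} \right)} + B \sin{\left(t x \right)} into the left-hand side.
Derivatives of the ansatz:
  u_tt = - \sqrt{2} A \cos{\left(t + \frac{\pi}{4} \right)} - B x^{2} \sin{\left(t x \right)}
  u_xtt = - B t x^{2} \cos{\left(t x \right)} - 2 B x \sin{\left(t x \right)}
Term by term:
  u_tt = - \sqrt{2} A \cos{\left(t + \frac{\pi}{4} \right)} - B x^{2} \sin{\left(t x \right)}
  1/2·u_xtt = - \frac{B t x^{2} \cos{\left(t x \right)}}{2} - B x \sin{\left(t x \right)}
So the left-hand side equals
  - \sqrt{2} A \cos{\left(t + \frac{\pi}{4} \right)} - \frac{B t x^{2} \cos{\left(t x \right)}}{2} - B x^{2} \sin{\left(t x \right)} - B x \sin{\left(t x \right)}
This must equal f(x, t) identically; expanded, f = - \frac{3 t x^{2} \cos{\left(t x \right)}}{2} - 3 x^{2} \sin{\left(t x \right)} - 3 x \sin{\left(t x \right)} + 2 \sqrt{2} \cos{\left(t + \frac{\pi}{4} \right)}.
Matching coefficients of the independent functions:
  [\sqrt{2} \cos{\left(t + \frac{\pi}{4} \right)}]:  - A = 2
  [x \sin{\left(t x \right)}, x^{2} \sin{\left(t x \right)}]:  - B = -3
  [t x^{2} \cos{\left(t x \right)}]:  - \frac{B}{2} = - \frac{3}{2}
Solving: A = -2, B = 3.
Check against the point condition:
  u(0, 0) = -2  ⟹  A = -2  ✓
Hence u(x, t) = 3 \sin{\left(t x \right)} - 2 \sqrt{2} \cos{\left(t + \frac{\pi}{4} \right)}.

Answer: u(x, t) = 3 \sin{\left(t x \right)} - 2 \sqrt{2} \cos{\left(t + \frac{\pi}{4} \right)}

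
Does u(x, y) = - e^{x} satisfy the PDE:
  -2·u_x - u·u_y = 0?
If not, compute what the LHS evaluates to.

Evaluate each term of the left-hand side for u = - e^{x}.
Derivatives:
  u_x = - e^{x}
  u_y = 0
Terms:
  -2·u_x = 2 e^{x}
  -u·u_y = 0
Sum: LHS = 2 e^{x}
Given right-hand side: 0. Difference LHS − RHS = 2 e^{x} ≠ 0, so u is not a solution.

Answer: No, the LHS evaluates to 2 e^{x}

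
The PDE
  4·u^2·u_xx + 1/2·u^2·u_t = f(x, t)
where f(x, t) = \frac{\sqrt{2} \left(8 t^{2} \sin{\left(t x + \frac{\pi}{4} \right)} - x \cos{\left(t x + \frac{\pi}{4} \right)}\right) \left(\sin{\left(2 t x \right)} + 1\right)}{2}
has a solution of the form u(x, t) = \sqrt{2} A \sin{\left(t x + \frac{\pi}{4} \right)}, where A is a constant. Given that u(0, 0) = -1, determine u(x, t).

Answer: u(x, t) = - \sqrt{2} \sin{\left(t x + \frac{\pi}{4} \right)}

Derivation:
Substitute the ansatz u = \sqrt{2} A \sin{\left(t x + \frac{\pi}{4} \right)} into the left-hand side.
Derivatives of the ansatz:
  u_xx = - \sqrt{2} A t^{2} \sin{\left(t x + \frac{\pi}{4} \right)}
  u_t = \sqrt{2} A x \cos{\left(t x + \frac{\pi}{4} \right)}
Term by term:
  4·u^2·u_xx = - 8 \sqrt{2} A^{3} t^{2} \sin^{3}{\left(t x + \frac{\pi}{4} \right)}
  1/2·u^2·u_t = \sqrt{2} A^{3} x \sin^{2}{\left(t x + \frac{\pi}{4} \right)} \cos{\left(t x + \frac{\pi}{4} \right)}
So the left-hand side equals
  - 8 \sqrt{2} A^{3} t^{2} \sin^{3}{\left(t x + \frac{\pi}{4} \right)} + \sqrt{2} A^{3} x \sin^{2}{\left(t x + \frac{\pi}{4} \right)} \cos{\left(t x + \frac{\pi}{4} \right)}
This must equal f(x, t) identically; expanded, f = 8 \sqrt{2} t^{2} \sin^{3}{\left(t x + \frac{\pi}{4} \right)} - \sqrt{2} x \sin^{2}{\left(t x + \frac{\pi}{4} \right)} \cos{\left(t x + \frac{\pi}{4} \right)}.
Matching coefficients of the independent functions:
  [\sqrt{2} t^{2} \sin^{3}{\left(t x + \frac{\pi}{4} \right)}]:  - 8 A^{3} = 8
  [\sqrt{2} x \sin^{2}{\left(t x + \frac{\pi}{4} \right)} \cos{\left(t x + \frac{\pi}{4} \right)}]:  A^{3} = -1
Solving: A = -1.
Check against the point condition:
  u(0, 0) = -1  ⟹  A = -1  ✓
Hence u(x, t) = - \sqrt{2} \sin{\left(t x + \frac{\pi}{4} \right)}.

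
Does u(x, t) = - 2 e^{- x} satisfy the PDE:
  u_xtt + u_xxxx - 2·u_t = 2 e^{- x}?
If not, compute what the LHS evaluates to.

Evaluate each term of the left-hand side for u = - 2 e^{- x}.
Derivatives:
  u_xtt = 0
  u_xxxx = - 2 e^{- x}
  u_t = 0
Terms:
  u_xtt = 0
  u_xxxx = - 2 e^{- x}
  -2·u_t = 0
Sum: LHS = - 2 e^{- x}
Given right-hand side: 2 e^{- x}. Difference LHS − RHS = - 4 e^{- x} ≠ 0, so u is not a solution.

Answer: No, the LHS evaluates to - 2 e^{- x}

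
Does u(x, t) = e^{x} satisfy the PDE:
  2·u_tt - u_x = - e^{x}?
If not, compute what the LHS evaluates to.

Answer: Yes

Derivation:
Evaluate each term of the left-hand side for u = e^{x}.
Derivatives:
  u_tt = 0
  u_x = e^{x}
Terms:
  2·u_tt = 0
  -u_x = - e^{x}
Sum: LHS = - e^{x}
This is exactly the given right-hand side, so u is a solution.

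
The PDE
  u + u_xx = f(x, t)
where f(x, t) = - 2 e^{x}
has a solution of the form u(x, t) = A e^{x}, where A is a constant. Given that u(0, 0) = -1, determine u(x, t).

Substitute the ansatz u = A e^{x} into the left-hand side.
Derivatives of the ansatz:
  u_xx = A e^{x}
Term by term:
  u = A e^{x}
  u_xx = A e^{x}
So the left-hand side equals
  2 A e^{x}
This must equal f(x, t) = - 2 e^{x} identically.
Matching coefficients of the independent functions:
  [e^{x}]:  2 A = -2
Solving: A = -1.
Check against the point condition:
  u(0, 0) = -1  ⟹  A = -1  ✓
Hence u(x, t) = - e^{x}.

Answer: u(x, t) = - e^{x}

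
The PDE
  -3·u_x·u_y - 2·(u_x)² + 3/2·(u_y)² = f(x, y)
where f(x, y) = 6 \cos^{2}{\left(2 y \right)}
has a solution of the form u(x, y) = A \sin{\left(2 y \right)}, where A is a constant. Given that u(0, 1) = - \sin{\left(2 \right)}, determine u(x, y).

Answer: u(x, y) = - \sin{\left(2 y \right)}

Derivation:
Substitute the ansatz u = A \sin{\left(2 y \right)} into the left-hand side.
Derivatives of the ansatz:
  u_x = 0
  u_y = 2 A \cos{\left(2 y \right)}
Term by term:
  -3·u_x·u_y = 0
  -2·(u_x)² = 0
  3/2·(u_y)² = 6 A^{2} \cos^{2}{\left(2 y \right)}
So the left-hand side equals
  6 A^{2} \cos^{2}{\left(2 y \right)}
This must equal f(x, y) = 6 \cos^{2}{\left(2 y \right)} identically.
Matching coefficients of the independent functions:
  [\cos^{2}{\left(2 y \right)}]:  6 A^{2} = 6
These equations allow (A) = (-1) or (1).
Impose the point condition(s):
  u(0, 1) = - \sin{\left(2 \right)}  ⟹  A \sin{\left(2 \right)} = - \sin{\left(2 \right)}
Only A = -1 satisfies everything.
Hence u(x, y) = - \sin{\left(2 y \right)}.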